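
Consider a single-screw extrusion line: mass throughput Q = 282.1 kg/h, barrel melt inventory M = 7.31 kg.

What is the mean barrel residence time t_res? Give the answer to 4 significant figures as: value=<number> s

value=93.29 s

Convert throughput: Q = 282.1 kg/h = 282.1/3600 = 0.0783611 kg/s
t_res = M / Q_s = 7.31 / 0.0783611 = 93.2861 s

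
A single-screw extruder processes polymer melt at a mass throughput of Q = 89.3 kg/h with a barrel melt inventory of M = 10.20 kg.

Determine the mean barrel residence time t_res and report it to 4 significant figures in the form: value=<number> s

value=411.2 s

Q_s = Q / 3600 = 89.3 / 3600 = 0.0248056 kg/s
Mean residence time: t_res = M/Q_s = 10.20 kg / 0.0248056 kg/s = 411.198 s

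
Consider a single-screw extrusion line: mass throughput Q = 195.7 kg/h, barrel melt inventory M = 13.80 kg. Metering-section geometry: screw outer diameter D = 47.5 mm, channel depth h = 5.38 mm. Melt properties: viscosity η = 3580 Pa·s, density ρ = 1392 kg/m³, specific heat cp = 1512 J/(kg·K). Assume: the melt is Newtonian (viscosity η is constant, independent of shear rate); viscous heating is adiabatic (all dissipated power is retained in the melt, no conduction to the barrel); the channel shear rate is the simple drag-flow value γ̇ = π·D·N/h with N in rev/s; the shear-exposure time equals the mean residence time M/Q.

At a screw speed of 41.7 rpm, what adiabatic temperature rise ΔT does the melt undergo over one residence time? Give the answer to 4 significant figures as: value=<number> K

Throughput in SI: Q_s = 195.7 kg/h ÷ 3600 s/h = 0.0543611 kg/s
Mean residence time: t_res = M/Q_s = 13.80 kg / 0.0543611 kg/s = 253.858 s
Convert to SI: D = 0.0475 m, h = 0.00538 m, N = 41.7/60 = 0.695 rev/s
γ̇ = π·D·N / h = π · 0.0475 · 0.695 / 0.00538 = 19.2773 s⁻¹
ΔT = η·γ̇²·t_res/(ρ·cp) = [3580 × 19.2773² × 253.858] / [1392 × 1512] = 160.463 K

value=160.5 K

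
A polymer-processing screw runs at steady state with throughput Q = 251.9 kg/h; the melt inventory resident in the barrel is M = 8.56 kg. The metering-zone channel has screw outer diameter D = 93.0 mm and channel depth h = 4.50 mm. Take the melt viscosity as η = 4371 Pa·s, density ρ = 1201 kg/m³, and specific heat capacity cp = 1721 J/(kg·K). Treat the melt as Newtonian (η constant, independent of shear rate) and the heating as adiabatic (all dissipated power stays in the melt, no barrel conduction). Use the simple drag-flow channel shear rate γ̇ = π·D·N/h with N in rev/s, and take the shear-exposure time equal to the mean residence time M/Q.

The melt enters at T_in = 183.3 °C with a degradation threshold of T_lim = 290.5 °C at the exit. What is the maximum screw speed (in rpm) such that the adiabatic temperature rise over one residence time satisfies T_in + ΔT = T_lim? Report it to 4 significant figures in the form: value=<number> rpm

value=18.81 rpm

Q_s = Q / 3600 = 251.9 / 3600 = 0.0699722 kg/s
t_res = M / Q_s = 8.56 ÷ 0.0699722 = 122.334 s
Geometry in SI: D = 93.0 mm → 0.093 m, h = 4.50 mm → 0.0045 m
Allowable rise: ΔT_a = T_lim − T_in = 290.5 − 183.3 = 107.2 K
γ̇_max² = ΔT_a·ρ·cp / (η·t_res) = [107.2 × 1201 × 1721] / [4371 × 122.334] = 414.371 s⁻²
γ̇_max = sqrt(414.371) = 20.3561 s⁻¹
N_max = γ̇_max·h / (π·D) = 20.3561 · 0.0045 / (π · 0.093) = 0.313527 rev/s = 18.8116 rpm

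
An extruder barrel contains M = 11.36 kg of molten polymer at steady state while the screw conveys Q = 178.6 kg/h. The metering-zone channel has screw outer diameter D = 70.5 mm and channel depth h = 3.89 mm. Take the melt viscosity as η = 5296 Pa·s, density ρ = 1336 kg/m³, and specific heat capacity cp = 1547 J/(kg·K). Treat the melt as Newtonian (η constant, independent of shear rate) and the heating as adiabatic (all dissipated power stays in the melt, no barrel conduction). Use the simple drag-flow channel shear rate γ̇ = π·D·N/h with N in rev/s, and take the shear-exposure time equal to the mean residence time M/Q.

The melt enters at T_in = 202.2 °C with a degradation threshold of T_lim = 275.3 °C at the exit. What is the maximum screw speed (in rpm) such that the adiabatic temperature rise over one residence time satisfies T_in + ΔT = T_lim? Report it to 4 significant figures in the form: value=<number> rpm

value=11.76 rpm

Throughput in SI: Q_s = 178.6 kg/h ÷ 3600 s/h = 0.0496111 kg/s
Mean residence time: t_res = M/Q_s = 11.36 kg / 0.0496111 kg/s = 228.981 s
Convert to metres: D = 0.0705 m, h = 0.00389 m
ΔT_a = T_lim − T_in = 275.3 °C − 202.2 °C = 73.1 K
γ̇_max² = ΔT_a·ρ·cp/(η·t_res) = 73.1·1336·1547/(5296·228.981) = 124.585 s⁻²
γ̇_max = √124.585 = 11.1618 s⁻¹
N_max = γ̇_max h / (πD) = 11.1618·0.00389/(π·0.0705) = 0.19604 rev/s → ×60 = 11.7624 rpm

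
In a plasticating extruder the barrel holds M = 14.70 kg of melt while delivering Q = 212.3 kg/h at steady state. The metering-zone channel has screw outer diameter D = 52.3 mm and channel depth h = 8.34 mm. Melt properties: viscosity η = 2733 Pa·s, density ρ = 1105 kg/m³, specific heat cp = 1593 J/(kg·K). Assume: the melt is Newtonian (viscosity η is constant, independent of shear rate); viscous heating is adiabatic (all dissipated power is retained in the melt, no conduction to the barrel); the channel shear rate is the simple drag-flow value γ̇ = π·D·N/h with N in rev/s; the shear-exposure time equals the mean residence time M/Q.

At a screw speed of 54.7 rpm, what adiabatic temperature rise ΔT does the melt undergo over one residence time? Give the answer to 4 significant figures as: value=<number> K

Throughput in SI: Q_s = 212.3 kg/h ÷ 3600 s/h = 0.0589722 kg/s
t_res = M / Q_s = 14.70 ÷ 0.0589722 = 249.27 s
D = 52.3 mm = 0.0523 m;  h = 8.34 mm = 0.00834 m;  N = 54.7 rpm / 60 = 0.911667 rev/s
γ̇ = π D N / h = (π)(0.0523)(0.911667) / 0.00834 = 17.9606 s⁻¹
Adiabatic rise: ΔT = η γ̇² t_res / (ρ cp) = 2733·(17.9606)²·249.27 / (1105·1593) = 124.846 K

value=124.8 K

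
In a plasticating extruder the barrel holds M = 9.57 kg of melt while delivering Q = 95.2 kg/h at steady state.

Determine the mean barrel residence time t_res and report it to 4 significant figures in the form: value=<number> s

Q_s = Q / 3600 = 95.2 / 3600 = 0.0264444 kg/s
Mean residence time: t_res = M/Q_s = 9.57 kg / 0.0264444 kg/s = 361.891 s

value=361.9 s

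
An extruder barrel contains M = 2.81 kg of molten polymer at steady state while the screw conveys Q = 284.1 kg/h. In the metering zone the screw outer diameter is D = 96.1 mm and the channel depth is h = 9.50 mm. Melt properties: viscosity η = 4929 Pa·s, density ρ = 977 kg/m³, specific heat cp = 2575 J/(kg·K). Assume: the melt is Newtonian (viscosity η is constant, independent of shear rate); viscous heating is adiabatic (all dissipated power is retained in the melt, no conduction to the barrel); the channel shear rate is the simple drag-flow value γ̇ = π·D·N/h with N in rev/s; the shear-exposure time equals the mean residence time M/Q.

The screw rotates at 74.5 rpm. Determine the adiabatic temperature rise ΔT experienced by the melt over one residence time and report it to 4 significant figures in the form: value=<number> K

Q_s = Q / 3600 = 284.1 / 3600 = 0.0789167 kg/s
t_res = M / Q_s = 2.81 / 0.0789167 = 35.6072 s
Convert to SI: D = 0.0961 m, h = 0.0095 m, N = 74.5/60 = 1.24167 rev/s
Shear rate: γ̇ = πDN/h = π·0.0961·1.24167/0.0095 = 39.4598 s⁻¹
Adiabatic rise: ΔT = η γ̇² t_res / (ρ cp) = 4929·(39.4598)²·35.6072 / (977·2575) = 108.626 K

value=108.6 K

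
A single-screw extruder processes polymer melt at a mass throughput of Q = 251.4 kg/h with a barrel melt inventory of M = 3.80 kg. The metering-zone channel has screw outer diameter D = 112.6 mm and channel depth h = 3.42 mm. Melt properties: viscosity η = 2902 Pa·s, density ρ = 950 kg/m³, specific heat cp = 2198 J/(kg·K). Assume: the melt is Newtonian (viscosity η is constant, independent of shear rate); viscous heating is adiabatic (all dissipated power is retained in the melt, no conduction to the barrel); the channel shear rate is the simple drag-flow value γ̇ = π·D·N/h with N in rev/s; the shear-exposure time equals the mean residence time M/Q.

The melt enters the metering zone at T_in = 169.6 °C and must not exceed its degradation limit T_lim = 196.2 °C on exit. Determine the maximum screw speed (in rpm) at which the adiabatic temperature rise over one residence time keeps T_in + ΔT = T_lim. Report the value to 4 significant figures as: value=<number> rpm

Throughput in SI: Q_s = 251.4 kg/h ÷ 3600 s/h = 0.0698333 kg/s
t_res = M / Q_s = 3.80 / 0.0698333 = 54.4153 s
D = 112.6 mm = 0.1126 m;  h = 3.42 mm = 0.00342 m
ΔT_a = T_lim − T_in = 196.2 °C − 169.6 °C = 26.6 K
Invert ΔT = ηγ̇²t_res/(ρcp) for γ̇: γ̇_max² = ΔT_a ρ cp / (η t_res) = 26.6·950·2198 / (2902·54.4153) = 351.734 s⁻²
γ̇_max = √351.734 = 18.7546 s⁻¹
Solve γ̇ = πDN/h for N: N_max = γ̇_max·h/(π·D) = 18.7546 × 0.00342 / (π × 0.1126) = 0.18132 rev/s = 10.8792 rpm

value=10.88 rpm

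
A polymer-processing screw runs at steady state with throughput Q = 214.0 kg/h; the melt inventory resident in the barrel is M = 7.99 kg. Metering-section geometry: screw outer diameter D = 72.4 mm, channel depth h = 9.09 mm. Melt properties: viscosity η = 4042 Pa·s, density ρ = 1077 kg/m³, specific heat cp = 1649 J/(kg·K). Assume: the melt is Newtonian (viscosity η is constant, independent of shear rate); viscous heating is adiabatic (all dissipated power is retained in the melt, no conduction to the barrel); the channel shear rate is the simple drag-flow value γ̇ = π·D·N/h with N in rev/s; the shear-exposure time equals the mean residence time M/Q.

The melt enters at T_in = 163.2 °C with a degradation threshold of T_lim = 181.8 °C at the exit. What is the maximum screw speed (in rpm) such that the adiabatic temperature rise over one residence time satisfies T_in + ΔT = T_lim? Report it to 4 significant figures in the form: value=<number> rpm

Throughput in SI: Q_s = 214.0 kg/h ÷ 3600 s/h = 0.0594444 kg/s
Mean residence time: t_res = M/Q_s = 7.99 kg / 0.0594444 kg/s = 134.411 s
D = 72.4 mm = 0.0724 m;  h = 9.09 mm = 0.00909 m
ΔT_a = T_lim − T_in = 181.8 °C − 163.2 °C = 18.6 K
γ̇_max² = ΔT_a·ρ·cp/(η·t_res) = 18.6·1077·1649/(4042·134.411) = 60.8019 s⁻²
γ̇_max = sqrt(60.8019) = 7.79756 s⁻¹
N_max = γ̇_max h / (πD) = 7.79756·0.00909/(π·0.0724) = 0.311626 rev/s → ×60 = 18.6976 rpm

value=18.70 rpm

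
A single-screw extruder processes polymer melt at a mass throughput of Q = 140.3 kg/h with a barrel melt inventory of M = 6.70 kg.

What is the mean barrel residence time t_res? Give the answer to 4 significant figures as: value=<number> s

value=171.9 s

Convert throughput: Q = 140.3 kg/h = 140.3/3600 = 0.0389722 kg/s
t_res = M / Q_s = 6.70 / 0.0389722 = 171.917 s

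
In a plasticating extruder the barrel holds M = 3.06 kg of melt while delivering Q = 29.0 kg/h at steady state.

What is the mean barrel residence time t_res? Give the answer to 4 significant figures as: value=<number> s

Q_s = Q / 3600 = 29.0 / 3600 = 0.00805556 kg/s
t_res = M / Q_s = 3.06 / 0.00805556 = 379.862 s

value=379.9 s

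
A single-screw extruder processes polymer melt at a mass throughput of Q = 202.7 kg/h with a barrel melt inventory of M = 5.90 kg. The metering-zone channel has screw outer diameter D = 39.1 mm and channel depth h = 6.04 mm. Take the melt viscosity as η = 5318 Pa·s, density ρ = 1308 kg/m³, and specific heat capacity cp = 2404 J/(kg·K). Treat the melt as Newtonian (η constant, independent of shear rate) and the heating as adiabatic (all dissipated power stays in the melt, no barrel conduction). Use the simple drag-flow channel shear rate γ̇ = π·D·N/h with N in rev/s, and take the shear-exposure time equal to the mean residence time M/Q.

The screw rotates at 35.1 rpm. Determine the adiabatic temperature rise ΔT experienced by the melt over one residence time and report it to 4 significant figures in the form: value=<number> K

Q_s = Q / 3600 = 202.7 / 3600 = 0.0563056 kg/s
t_res = M / Q_s = 5.90 ÷ 0.0563056 = 104.785 s
Geometry in metres: D = 39.1 mm → 0.0391 m, h = 6.04 mm → 0.00604 m; screw speed N = 35.1 rpm = 0.585 rev/s
Shear rate: γ̇ = πDN/h = π·0.0391·0.585/0.00604 = 11.8972 s⁻¹
ΔT = η·γ̇²·t_res / (ρ·cp) = 5318 · (11.8972)² · 104.785 / (1308 · 2404) = 25.0841 K

value=25.08 K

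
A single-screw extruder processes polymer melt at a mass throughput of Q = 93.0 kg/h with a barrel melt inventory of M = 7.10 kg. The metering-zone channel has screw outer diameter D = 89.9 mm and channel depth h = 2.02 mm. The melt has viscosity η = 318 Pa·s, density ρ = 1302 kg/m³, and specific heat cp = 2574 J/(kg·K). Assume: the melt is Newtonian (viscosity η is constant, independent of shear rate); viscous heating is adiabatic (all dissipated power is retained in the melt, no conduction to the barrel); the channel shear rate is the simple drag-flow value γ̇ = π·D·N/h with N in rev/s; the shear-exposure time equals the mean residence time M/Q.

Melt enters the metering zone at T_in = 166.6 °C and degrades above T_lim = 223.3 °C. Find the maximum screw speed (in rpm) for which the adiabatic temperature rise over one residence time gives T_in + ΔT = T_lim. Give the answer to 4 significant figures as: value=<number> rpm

Convert throughput: Q = 93.0 kg/h = 93.0/3600 = 0.0258333 kg/s
t_res = M / Q_s = 7.10 ÷ 0.0258333 = 274.839 s
Geometry in SI: D = 89.9 mm → 0.0899 m, h = 2.02 mm → 0.00202 m
Allowable rise: ΔT_a = T_lim − T_in = 223.3 − 166.6 = 56.7 K
γ̇_max² = ΔT_a·ρ·cp / (η·t_res) = [56.7 × 1302 × 2574] / [318 × 274.839] = 2174.19 s⁻²
γ̇_max = sqrt(2174.19) = 46.6282 s⁻¹
N_max = γ̇_max h / (πD) = 46.6282·0.00202/(π·0.0899) = 0.333496 rev/s → ×60 = 20.0098 rpm

value=20.01 rpm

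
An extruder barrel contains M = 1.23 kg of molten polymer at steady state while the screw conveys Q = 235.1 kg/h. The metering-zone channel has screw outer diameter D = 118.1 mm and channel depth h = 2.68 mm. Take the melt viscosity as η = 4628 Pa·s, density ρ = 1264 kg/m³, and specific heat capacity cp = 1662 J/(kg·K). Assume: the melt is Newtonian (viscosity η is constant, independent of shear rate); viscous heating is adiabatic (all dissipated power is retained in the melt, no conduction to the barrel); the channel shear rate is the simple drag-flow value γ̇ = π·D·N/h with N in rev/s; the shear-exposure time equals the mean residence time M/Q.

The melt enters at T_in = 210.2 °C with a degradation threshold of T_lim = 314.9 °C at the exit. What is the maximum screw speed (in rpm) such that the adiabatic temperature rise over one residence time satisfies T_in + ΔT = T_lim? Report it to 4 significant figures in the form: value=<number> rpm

value=21.77 rpm

Convert throughput: Q = 235.1 kg/h = 235.1/3600 = 0.0653056 kg/s
t_res = M / Q_s = 1.23 ÷ 0.0653056 = 18.8345 s
D = 118.1 mm = 0.1181 m;  h = 2.68 mm = 0.00268 m
Allowable rise: ΔT_a = T_lim − T_in = 314.9 − 210.2 = 104.7 K
γ̇_max² = ΔT_a·ρ·cp / (η·t_res) = [104.7 × 1264 × 1662] / [4628 × 18.8345] = 2523.34 s⁻²
Take the square root: γ̇_max = √(2523.34) = 50.2329 s⁻¹
N_max = γ̇_max·h / (π·D) = 50.2329 · 0.00268 / (π · 0.1181) = 0.362847 rev/s = 21.7708 rpm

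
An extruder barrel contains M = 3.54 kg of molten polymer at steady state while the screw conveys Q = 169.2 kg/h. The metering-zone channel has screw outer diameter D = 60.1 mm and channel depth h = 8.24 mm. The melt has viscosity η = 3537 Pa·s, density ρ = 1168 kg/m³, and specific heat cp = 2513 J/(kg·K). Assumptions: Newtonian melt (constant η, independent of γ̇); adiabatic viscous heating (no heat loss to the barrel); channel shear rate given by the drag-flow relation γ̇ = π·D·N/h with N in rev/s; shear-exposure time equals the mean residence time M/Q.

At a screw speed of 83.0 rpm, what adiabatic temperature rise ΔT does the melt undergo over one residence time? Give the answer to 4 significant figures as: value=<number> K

value=91.19 K

Q_s = Q / 3600 = 169.2 / 3600 = 0.047 kg/s
Mean residence time: t_res = M/Q_s = 3.54 kg / 0.047 kg/s = 75.3191 s
Geometry in metres: D = 60.1 mm → 0.0601 m, h = 8.24 mm → 0.00824 m; screw speed N = 83.0 rpm = 1.38333 rev/s
γ̇ = π D N / h = (π)(0.0601)(1.38333) / 0.00824 = 31.6974 s⁻¹
Adiabatic rise: ΔT = η γ̇² t_res / (ρ cp) = 3537·(31.6974)²·75.3191 / (1168·2513) = 91.1912 K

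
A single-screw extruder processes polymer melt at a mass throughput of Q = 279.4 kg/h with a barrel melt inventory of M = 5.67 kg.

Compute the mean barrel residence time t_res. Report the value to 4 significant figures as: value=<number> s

value=73.06 s

Q_s = Q / 3600 = 279.4 / 3600 = 0.0776111 kg/s
t_res = M / Q_s = 5.67 ÷ 0.0776111 = 73.0565 s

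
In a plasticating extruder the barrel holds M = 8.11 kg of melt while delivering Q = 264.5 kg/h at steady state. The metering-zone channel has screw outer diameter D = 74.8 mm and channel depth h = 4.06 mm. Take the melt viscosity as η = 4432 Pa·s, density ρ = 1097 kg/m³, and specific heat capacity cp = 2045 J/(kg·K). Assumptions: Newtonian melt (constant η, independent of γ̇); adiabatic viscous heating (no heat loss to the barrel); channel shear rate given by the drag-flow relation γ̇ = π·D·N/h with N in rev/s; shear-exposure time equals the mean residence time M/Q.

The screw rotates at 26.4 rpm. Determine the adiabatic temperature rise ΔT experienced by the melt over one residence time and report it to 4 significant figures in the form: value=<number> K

Throughput in SI: Q_s = 264.5 kg/h ÷ 3600 s/h = 0.0734722 kg/s
t_res = M / Q_s = 8.11 ÷ 0.0734722 = 110.382 s
D = 74.8 mm = 0.0748 m;  h = 4.06 mm = 0.00406 m;  N = 26.4 rpm / 60 = 0.44 rev/s
γ̇ = π D N / h = (π)(0.0748)(0.44) / 0.00406 = 25.467 s⁻¹
ΔT = η·γ̇²·t_res/(ρ·cp) = [4432 × 25.467² × 110.382] / [1097 × 2045] = 141.434 K

value=141.4 K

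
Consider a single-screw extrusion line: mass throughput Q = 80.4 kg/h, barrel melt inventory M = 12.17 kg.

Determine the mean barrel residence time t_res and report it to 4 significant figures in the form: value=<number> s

Throughput in SI: Q_s = 80.4 kg/h ÷ 3600 s/h = 0.0223333 kg/s
t_res = M / Q_s = 12.17 ÷ 0.0223333 = 544.925 s

value=544.9 s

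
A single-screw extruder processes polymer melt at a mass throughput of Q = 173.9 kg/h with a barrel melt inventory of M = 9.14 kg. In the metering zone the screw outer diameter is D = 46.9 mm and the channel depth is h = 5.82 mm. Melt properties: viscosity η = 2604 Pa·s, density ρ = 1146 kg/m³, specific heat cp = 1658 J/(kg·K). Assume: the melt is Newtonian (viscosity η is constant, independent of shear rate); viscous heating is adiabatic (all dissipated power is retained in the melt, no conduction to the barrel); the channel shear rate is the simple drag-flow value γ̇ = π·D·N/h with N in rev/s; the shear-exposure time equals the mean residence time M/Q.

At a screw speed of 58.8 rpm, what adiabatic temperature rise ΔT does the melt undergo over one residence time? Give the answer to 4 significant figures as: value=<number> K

value=159.6 K

Q_s = Q / 3600 = 173.9 / 3600 = 0.0483056 kg/s
t_res = M / Q_s = 9.14 / 0.0483056 = 189.212 s
Convert to SI: D = 0.0469 m, h = 0.00582 m, N = 58.8/60 = 0.98 rev/s
γ̇ = π·D·N / h = π · 0.0469 · 0.98 / 0.00582 = 24.8099 s⁻¹
ΔT = η·γ̇²·t_res / (ρ·cp) = 2604 · (24.8099)² · 189.212 / (1146 · 1658) = 159.615 K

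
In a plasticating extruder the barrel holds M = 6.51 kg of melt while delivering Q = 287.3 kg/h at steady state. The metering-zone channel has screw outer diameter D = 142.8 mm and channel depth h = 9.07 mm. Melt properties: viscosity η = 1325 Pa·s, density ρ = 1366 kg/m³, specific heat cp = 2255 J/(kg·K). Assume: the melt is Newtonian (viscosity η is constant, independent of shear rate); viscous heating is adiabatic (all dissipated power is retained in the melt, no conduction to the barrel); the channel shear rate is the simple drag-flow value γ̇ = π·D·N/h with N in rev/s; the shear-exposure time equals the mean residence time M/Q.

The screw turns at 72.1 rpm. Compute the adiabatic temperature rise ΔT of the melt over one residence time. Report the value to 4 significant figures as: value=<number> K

value=124.0 K

Throughput in SI: Q_s = 287.3 kg/h ÷ 3600 s/h = 0.0798056 kg/s
t_res = M / Q_s = 6.51 ÷ 0.0798056 = 81.5733 s
Geometry in metres: D = 142.8 mm → 0.1428 m, h = 9.07 mm → 0.00907 m; screw speed N = 72.1 rpm = 1.20167 rev/s
γ̇ = π·D·N / h = π · 0.1428 · 1.20167 / 0.00907 = 59.4367 s⁻¹
Adiabatic rise: ΔT = η γ̇² t_res / (ρ cp) = 1325·(59.4367)²·81.5733 / (1366·2255) = 123.958 K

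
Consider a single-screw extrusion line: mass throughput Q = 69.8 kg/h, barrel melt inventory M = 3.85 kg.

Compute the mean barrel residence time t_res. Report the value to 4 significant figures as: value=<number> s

value=198.6 s

Convert throughput: Q = 69.8 kg/h = 69.8/3600 = 0.0193889 kg/s
t_res = M / Q_s = 3.85 ÷ 0.0193889 = 198.567 s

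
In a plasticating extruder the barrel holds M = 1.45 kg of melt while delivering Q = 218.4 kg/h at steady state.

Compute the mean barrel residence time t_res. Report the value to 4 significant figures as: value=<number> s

value=23.90 s

Q_s = Q / 3600 = 218.4 / 3600 = 0.0606667 kg/s
t_res = M / Q_s = 1.45 ÷ 0.0606667 = 23.9011 s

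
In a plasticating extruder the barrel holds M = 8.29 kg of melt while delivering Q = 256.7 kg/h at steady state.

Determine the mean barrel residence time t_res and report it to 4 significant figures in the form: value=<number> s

Convert throughput: Q = 256.7 kg/h = 256.7/3600 = 0.0713056 kg/s
t_res = M / Q_s = 8.29 / 0.0713056 = 116.26 s

value=116.3 s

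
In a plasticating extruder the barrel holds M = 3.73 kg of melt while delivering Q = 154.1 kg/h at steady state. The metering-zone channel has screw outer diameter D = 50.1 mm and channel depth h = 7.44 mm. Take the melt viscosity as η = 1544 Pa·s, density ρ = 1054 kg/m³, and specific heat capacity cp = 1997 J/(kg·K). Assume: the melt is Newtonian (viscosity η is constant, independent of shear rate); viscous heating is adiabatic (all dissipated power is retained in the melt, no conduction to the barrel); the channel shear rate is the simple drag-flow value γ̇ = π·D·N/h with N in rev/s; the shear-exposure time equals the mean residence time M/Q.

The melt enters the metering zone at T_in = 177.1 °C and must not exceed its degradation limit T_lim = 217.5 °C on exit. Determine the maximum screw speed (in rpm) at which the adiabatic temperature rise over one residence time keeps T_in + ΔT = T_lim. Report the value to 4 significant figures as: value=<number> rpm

Convert throughput: Q = 154.1 kg/h = 154.1/3600 = 0.0428056 kg/s
Mean residence time: t_res = M/Q_s = 3.73 kg / 0.0428056 kg/s = 87.1382 s
D = 50.1 mm = 0.0501 m;  h = 7.44 mm = 0.00744 m
Allowable rise: ΔT_a = T_lim − T_in = 217.5 − 177.1 = 40.4 K
Invert ΔT = ηγ̇²t_res/(ρcp) for γ̇: γ̇_max² = ΔT_a ρ cp / (η t_res) = 40.4·1054·1997 / (1544·87.1382) = 632.039 s⁻²
γ̇_max = √632.039 = 25.1404 s⁻¹
N_max = γ̇_max·h / (π·D) = 25.1404 · 0.00744 / (π · 0.0501) = 1.18839 rev/s = 71.3031 rpm

value=71.30 rpm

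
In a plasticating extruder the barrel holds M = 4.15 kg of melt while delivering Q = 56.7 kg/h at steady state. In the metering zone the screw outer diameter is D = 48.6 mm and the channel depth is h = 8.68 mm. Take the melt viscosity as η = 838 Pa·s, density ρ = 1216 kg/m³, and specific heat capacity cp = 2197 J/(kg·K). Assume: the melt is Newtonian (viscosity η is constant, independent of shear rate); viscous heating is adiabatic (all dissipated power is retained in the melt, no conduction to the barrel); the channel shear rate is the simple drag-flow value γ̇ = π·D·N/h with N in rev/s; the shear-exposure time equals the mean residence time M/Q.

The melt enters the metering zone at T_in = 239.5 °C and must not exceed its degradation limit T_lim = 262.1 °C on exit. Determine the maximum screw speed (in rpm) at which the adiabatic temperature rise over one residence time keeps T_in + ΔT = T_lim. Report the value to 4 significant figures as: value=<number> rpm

value=56.40 rpm

Convert throughput: Q = 56.7 kg/h = 56.7/3600 = 0.01575 kg/s
t_res = M / Q_s = 4.15 ÷ 0.01575 = 263.492 s
Geometry in SI: D = 48.6 mm → 0.0486 m, h = 8.68 mm → 0.00868 m
ΔT_a = T_lim − T_in = 262.1 − 239.5 = 22.6 K
γ̇_max² = ΔT_a·ρ·cp / (η·t_res) = [22.6 × 1216 × 2197] / [838 × 263.492] = 273.439 s⁻²
γ̇_max = sqrt(273.439) = 16.536 s⁻¹
Solve γ̇ = πDN/h for N: N_max = γ̇_max·h/(π·D) = 16.536 × 0.00868 / (π × 0.0486) = 0.940078 rev/s = 56.4047 rpm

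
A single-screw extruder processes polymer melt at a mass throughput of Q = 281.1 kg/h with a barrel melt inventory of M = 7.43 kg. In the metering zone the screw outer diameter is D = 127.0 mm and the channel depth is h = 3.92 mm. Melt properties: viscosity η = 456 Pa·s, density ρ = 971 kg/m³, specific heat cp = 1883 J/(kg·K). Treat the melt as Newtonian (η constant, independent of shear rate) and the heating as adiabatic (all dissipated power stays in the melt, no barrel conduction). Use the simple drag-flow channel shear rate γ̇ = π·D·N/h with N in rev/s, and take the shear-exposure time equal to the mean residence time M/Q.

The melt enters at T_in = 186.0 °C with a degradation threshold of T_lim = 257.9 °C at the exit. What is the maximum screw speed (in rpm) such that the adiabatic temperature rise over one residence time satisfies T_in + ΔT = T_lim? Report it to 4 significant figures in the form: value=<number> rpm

value=32.45 rpm

Convert throughput: Q = 281.1 kg/h = 281.1/3600 = 0.0780833 kg/s
t_res = M / Q_s = 7.43 ÷ 0.0780833 = 95.1547 s
Geometry in SI: D = 127.0 mm → 0.127 m, h = 3.92 mm → 0.00392 m
Allowable rise: ΔT_a = T_lim − T_in = 257.9 − 186.0 = 71.9 K
γ̇_max² = ΔT_a·ρ·cp/(η·t_res) = 71.9·971·1883/(456·95.1547) = 3029.72 s⁻²
Take the square root: γ̇_max = √(3029.72) = 55.0429 s⁻¹
N_max = γ̇_max·h / (π·D) = 55.0429 · 0.00392 / (π · 0.127) = 0.540797 rev/s = 32.4478 rpm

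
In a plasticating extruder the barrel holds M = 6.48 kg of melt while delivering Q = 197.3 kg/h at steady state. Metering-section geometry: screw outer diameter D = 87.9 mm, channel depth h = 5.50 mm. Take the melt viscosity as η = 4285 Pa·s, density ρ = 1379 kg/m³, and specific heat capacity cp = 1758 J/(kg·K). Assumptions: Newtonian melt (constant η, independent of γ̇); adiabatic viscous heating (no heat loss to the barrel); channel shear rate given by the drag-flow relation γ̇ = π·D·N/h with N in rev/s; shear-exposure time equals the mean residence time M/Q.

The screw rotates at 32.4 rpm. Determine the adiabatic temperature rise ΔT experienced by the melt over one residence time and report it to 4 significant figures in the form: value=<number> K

value=153.6 K

Throughput in SI: Q_s = 197.3 kg/h ÷ 3600 s/h = 0.0548056 kg/s
t_res = M / Q_s = 6.48 / 0.0548056 = 118.236 s
Geometry in metres: D = 87.9 mm → 0.0879 m, h = 5.50 mm → 0.0055 m; screw speed N = 32.4 rpm = 0.54 rev/s
γ̇ = π D N / h = (π)(0.0879)(0.54) / 0.0055 = 27.1125 s⁻¹
ΔT = η·γ̇²·t_res / (ρ·cp) = 4285 · (27.1125)² · 118.236 / (1379 · 1758) = 153.624 K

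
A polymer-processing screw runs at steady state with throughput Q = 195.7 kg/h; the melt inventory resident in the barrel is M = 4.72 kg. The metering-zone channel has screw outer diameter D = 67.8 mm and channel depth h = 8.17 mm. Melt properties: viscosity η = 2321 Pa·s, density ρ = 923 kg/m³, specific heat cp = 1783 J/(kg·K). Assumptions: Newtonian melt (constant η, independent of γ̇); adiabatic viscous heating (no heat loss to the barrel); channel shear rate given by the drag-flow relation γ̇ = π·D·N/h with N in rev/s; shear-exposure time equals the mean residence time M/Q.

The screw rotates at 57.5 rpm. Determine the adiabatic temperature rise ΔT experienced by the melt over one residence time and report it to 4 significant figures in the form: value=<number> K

Convert throughput: Q = 195.7 kg/h = 195.7/3600 = 0.0543611 kg/s
t_res = M / Q_s = 4.72 ÷ 0.0543611 = 86.8268 s
D = 67.8 mm = 0.0678 m;  h = 8.17 mm = 0.00817 m;  N = 57.5 rpm / 60 = 0.958333 rev/s
γ̇ = π D N / h = (π)(0.0678)(0.958333) / 0.00817 = 24.9847 s⁻¹
ΔT = η·γ̇²·t_res/(ρ·cp) = [2321 × 24.9847² × 86.8268] / [923 × 1783] = 76.4406 K

value=76.44 K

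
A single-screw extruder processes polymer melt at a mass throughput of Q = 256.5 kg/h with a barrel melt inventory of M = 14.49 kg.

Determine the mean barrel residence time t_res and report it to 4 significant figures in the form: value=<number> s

Convert throughput: Q = 256.5 kg/h = 256.5/3600 = 0.07125 kg/s
t_res = M / Q_s = 14.49 / 0.07125 = 203.368 s

value=203.4 s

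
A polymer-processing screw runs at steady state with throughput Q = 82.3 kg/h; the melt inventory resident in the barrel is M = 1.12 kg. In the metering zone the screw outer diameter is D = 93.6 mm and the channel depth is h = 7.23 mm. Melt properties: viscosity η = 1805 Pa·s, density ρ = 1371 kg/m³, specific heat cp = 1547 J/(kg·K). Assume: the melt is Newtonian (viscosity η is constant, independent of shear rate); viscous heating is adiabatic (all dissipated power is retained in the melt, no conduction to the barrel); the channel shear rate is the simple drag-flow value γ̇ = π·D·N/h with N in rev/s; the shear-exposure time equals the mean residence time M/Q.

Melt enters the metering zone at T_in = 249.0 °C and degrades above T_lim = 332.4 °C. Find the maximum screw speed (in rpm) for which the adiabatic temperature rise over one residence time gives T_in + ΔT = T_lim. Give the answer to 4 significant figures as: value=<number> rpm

value=65.98 rpm

Convert throughput: Q = 82.3 kg/h = 82.3/3600 = 0.0228611 kg/s
t_res = M / Q_s = 1.12 / 0.0228611 = 48.9915 s
Geometry in SI: D = 93.6 mm → 0.0936 m, h = 7.23 mm → 0.00723 m
ΔT_a = T_lim − T_in = 332.4 °C − 249.0 °C = 83.4 K
γ̇_max² = ΔT_a·ρ·cp/(η·t_res) = 83.4·1371·1547/(1805·48.9915) = 2000.3 s⁻²
Take the square root: γ̇_max = √(2000.3) = 44.7248 s⁻¹
N_max = γ̇_max h / (πD) = 44.7248·0.00723/(π·0.0936) = 1.09967 rev/s → ×60 = 65.9799 rpm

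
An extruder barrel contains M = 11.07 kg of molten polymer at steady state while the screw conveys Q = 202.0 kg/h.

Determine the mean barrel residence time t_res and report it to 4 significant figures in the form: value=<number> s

Throughput in SI: Q_s = 202.0 kg/h ÷ 3600 s/h = 0.0561111 kg/s
t_res = M / Q_s = 11.07 ÷ 0.0561111 = 197.287 s

value=197.3 s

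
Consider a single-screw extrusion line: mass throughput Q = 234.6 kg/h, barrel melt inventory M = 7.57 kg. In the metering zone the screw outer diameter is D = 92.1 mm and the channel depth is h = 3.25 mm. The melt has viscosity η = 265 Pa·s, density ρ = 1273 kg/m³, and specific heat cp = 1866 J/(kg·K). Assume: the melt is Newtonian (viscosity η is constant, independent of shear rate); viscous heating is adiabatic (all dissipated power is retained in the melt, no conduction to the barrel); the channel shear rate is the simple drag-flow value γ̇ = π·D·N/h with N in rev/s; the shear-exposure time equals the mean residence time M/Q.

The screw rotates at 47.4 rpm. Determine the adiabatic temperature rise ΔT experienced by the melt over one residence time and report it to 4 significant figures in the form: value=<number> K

Q_s = Q / 3600 = 234.6 / 3600 = 0.0651667 kg/s
t_res = M / Q_s = 7.57 / 0.0651667 = 116.164 s
D = 92.1 mm = 0.0921 m;  h = 3.25 mm = 0.00325 m;  N = 47.4 rpm / 60 = 0.79 rev/s
γ̇ = π·D·N / h = π · 0.0921 · 0.79 / 0.00325 = 70.332 s⁻¹
Adiabatic rise: ΔT = η γ̇² t_res / (ρ cp) = 265·(70.332)²·116.164 / (1273·1866) = 64.1036 K

value=64.10 K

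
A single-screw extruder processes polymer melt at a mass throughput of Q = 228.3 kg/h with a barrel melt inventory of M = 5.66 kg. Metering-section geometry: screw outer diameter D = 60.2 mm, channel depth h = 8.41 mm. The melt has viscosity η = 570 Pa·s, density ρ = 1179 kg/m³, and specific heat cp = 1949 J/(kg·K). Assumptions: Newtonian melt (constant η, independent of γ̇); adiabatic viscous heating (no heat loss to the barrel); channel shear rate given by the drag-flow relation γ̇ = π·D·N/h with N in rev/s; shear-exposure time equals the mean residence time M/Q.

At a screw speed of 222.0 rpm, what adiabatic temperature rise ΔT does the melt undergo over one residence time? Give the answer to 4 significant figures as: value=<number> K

value=153.3 K

Q_s = Q / 3600 = 228.3 / 3600 = 0.0634167 kg/s
t_res = M / Q_s = 5.66 ÷ 0.0634167 = 89.251 s
Convert to SI: D = 0.0602 m, h = 0.00841 m, N = 222.0/60 = 3.7 rev/s
γ̇ = π D N / h = (π)(0.0602)(3.7) / 0.00841 = 83.2055 s⁻¹
ΔT = η·γ̇²·t_res / (ρ·cp) = 570 · (83.2055)² · 89.251 / (1179 · 1949) = 153.273 K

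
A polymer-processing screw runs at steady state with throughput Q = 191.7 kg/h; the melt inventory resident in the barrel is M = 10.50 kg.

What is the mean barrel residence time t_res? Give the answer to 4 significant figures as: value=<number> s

Q_s = Q / 3600 = 191.7 / 3600 = 0.05325 kg/s
t_res = M / Q_s = 10.50 ÷ 0.05325 = 197.183 s

value=197.2 s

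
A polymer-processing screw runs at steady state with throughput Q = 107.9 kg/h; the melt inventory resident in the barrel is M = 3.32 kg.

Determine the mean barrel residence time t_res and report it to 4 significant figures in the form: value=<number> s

value=110.8 s

Convert throughput: Q = 107.9 kg/h = 107.9/3600 = 0.0299722 kg/s
t_res = M / Q_s = 3.32 / 0.0299722 = 110.769 s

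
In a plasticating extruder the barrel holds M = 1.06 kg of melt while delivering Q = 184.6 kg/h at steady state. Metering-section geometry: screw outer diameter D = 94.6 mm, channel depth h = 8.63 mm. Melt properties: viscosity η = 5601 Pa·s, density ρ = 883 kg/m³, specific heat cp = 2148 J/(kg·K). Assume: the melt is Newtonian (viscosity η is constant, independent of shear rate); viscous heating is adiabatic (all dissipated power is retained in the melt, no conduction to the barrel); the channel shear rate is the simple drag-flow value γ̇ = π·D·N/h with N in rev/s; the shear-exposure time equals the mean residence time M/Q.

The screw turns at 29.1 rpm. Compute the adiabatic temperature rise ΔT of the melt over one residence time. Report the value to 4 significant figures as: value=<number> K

Throughput in SI: Q_s = 184.6 kg/h ÷ 3600 s/h = 0.0512778 kg/s
t_res = M / Q_s = 1.06 ÷ 0.0512778 = 20.6717 s
Geometry in metres: D = 94.6 mm → 0.0946 m, h = 8.63 mm → 0.00863 m; screw speed N = 29.1 rpm = 0.485 rev/s
γ̇ = π D N / h = (π)(0.0946)(0.485) / 0.00863 = 16.7021 s⁻¹
Adiabatic rise: ΔT = η γ̇² t_res / (ρ cp) = 5601·(16.7021)²·20.6717 / (883·2148) = 17.0291 K

value=17.03 K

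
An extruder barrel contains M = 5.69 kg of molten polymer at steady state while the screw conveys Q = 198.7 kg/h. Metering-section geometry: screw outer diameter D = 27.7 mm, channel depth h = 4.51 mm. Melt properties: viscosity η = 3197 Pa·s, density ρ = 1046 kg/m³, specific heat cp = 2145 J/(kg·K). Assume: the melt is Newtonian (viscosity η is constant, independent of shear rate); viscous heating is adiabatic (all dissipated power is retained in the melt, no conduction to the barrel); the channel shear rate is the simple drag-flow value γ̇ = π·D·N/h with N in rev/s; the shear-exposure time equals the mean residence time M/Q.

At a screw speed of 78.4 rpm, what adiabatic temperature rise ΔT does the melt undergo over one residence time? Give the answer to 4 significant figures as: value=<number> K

value=93.38 K

Throughput in SI: Q_s = 198.7 kg/h ÷ 3600 s/h = 0.0551944 kg/s
t_res = M / Q_s = 5.69 / 0.0551944 = 103.09 s
Geometry in metres: D = 27.7 mm → 0.0277 m, h = 4.51 mm → 0.00451 m; screw speed N = 78.4 rpm = 1.30667 rev/s
Shear rate: γ̇ = πDN/h = π·0.0277·1.30667/0.00451 = 25.2126 s⁻¹
Adiabatic rise: ΔT = η γ̇² t_res / (ρ cp) = 3197·(25.2126)²·103.09 / (1046·2145) = 93.3762 K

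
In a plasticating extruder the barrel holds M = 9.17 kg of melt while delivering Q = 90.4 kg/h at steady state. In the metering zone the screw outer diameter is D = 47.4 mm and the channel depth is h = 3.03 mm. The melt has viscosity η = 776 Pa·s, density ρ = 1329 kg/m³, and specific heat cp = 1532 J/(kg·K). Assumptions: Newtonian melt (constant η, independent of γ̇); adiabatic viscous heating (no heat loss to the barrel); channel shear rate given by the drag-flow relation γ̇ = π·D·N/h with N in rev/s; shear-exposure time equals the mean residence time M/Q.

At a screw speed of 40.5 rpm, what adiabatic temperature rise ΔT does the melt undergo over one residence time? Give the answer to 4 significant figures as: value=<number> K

Convert throughput: Q = 90.4 kg/h = 90.4/3600 = 0.0251111 kg/s
Mean residence time: t_res = M/Q_s = 9.17 kg / 0.0251111 kg/s = 365.177 s
Geometry in metres: D = 47.4 mm → 0.0474 m, h = 3.03 mm → 0.00303 m; screw speed N = 40.5 rpm = 0.675 rev/s
Shear rate: γ̇ = πDN/h = π·0.0474·0.675/0.00303 = 33.1734 s⁻¹
ΔT = η·γ̇²·t_res / (ρ·cp) = 776 · (33.1734)² · 365.177 / (1329 · 1532) = 153.165 K

value=153.2 K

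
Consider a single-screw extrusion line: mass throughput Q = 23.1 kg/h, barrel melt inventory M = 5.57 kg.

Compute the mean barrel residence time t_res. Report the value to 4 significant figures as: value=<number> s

Convert throughput: Q = 23.1 kg/h = 23.1/3600 = 0.00641667 kg/s
Mean residence time: t_res = M/Q_s = 5.57 kg / 0.00641667 kg/s = 868.052 s

value=868.1 s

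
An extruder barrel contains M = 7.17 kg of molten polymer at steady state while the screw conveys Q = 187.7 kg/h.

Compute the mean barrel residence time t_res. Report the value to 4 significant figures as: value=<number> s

Throughput in SI: Q_s = 187.7 kg/h ÷ 3600 s/h = 0.0521389 kg/s
Mean residence time: t_res = M/Q_s = 7.17 kg / 0.0521389 kg/s = 137.517 s

value=137.5 s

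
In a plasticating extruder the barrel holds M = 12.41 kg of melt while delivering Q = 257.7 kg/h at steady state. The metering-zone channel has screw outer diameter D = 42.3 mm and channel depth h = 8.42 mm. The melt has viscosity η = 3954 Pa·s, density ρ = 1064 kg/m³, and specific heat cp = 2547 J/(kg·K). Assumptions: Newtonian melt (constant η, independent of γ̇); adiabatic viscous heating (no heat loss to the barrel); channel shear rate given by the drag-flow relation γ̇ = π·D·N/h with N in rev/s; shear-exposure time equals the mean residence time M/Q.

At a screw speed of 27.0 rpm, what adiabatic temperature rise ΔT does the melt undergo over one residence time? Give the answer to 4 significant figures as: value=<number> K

Convert throughput: Q = 257.7 kg/h = 257.7/3600 = 0.0715833 kg/s
t_res = M / Q_s = 12.41 / 0.0715833 = 173.364 s
Convert to SI: D = 0.0423 m, h = 0.00842 m, N = 27.0/60 = 0.45 rev/s
Shear rate: γ̇ = πDN/h = π·0.0423·0.45/0.00842 = 7.10216 s⁻¹
ΔT = η·γ̇²·t_res / (ρ·cp) = 3954 · (7.10216)² · 173.364 / (1064 · 2547) = 12.7587 K

value=12.76 K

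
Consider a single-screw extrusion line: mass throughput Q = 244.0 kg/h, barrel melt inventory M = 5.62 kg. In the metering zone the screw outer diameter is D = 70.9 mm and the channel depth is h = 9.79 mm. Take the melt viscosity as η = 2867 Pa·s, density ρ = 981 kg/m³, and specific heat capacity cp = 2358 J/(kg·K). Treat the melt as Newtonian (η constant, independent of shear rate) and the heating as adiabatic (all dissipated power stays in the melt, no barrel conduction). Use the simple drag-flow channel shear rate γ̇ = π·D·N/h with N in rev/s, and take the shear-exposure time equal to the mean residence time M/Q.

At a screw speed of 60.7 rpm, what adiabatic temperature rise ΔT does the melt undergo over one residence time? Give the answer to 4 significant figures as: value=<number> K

value=54.45 K

Throughput in SI: Q_s = 244.0 kg/h ÷ 3600 s/h = 0.0677778 kg/s
Mean residence time: t_res = M/Q_s = 5.62 kg / 0.0677778 kg/s = 82.918 s
Geometry in metres: D = 70.9 mm → 0.0709 m, h = 9.79 mm → 0.00979 m; screw speed N = 60.7 rpm = 1.01167 rev/s
γ̇ = π·D·N / h = π · 0.0709 · 1.01167 / 0.00979 = 23.0171 s⁻¹
ΔT = η·γ̇²·t_res / (ρ·cp) = 2867 · (23.0171)² · 82.918 / (981 · 2358) = 54.446 K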